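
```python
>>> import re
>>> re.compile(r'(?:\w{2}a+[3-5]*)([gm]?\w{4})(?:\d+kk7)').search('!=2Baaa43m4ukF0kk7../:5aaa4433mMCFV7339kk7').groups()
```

('m4ukF',)

The match spans [2:18] → '2Baaa43m4ukF0kk7'.
Captured: group 1 = 'm4ukF'.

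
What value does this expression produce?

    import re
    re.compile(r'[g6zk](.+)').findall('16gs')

The pattern matches one of [g6zk]; then one or more of any character (captured).
Walking the string: at [1:4] match '6gs', group 1 = 'gs'.
`findall` collects group 1 from the one match (1 total).

['gs']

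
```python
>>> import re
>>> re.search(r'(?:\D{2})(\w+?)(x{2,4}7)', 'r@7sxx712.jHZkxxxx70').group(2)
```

'xx7'

Pattern: exactly 2 of a non-digit (non-capturing group); then one or more of a word character (lazy) (captured); then 2 to 4 of the literal 'x', then the literal '7' (captured).
`search` walks the string left to right and returns the first match it finds.
The match spans [0:7] → 'r@7sxx7'.
Captured: group 1 = '7s', group 2 = 'xx7'.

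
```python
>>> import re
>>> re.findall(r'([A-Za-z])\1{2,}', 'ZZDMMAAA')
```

['A']

`\1` has to match the exact text group 1 already captured.
Scanning left to right: at [5:8] match 'AAA', group 1 = 'A'.
With a single group, `findall` returns only what that group captured — 1 item.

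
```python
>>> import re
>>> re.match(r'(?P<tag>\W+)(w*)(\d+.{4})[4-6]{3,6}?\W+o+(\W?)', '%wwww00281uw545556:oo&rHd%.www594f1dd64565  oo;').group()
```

Pattern: one or more of a non-word character (captured as 'tag'); then zero or more of a literal 'w' (captured); then one or more of a digit, then exactly 4 of any character (captured); then 3 to 6 of a character in [4-6] (lazy), then one or more of a non-word character, then one or more of the literal 'o'; then optionally a non-word character (captured).
`re.match` won't scan ahead — the pattern has to work from the very first character.
The match spans [0:22] → '%wwww00281uw545556:oo&'.
Captured: group 1 = '%', group 2 = 'wwww', group 3 = '00281uw54', group 4 = '&'.

'%wwww00281uw545556:oo&'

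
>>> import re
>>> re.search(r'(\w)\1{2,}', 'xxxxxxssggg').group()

The backreference `\1` re-matches whatever the first group consumed, character for character.
The match spans [0:6] → 'xxxxxx'.

'xxxxxx'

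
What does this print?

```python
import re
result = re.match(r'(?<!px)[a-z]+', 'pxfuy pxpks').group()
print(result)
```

pxfuy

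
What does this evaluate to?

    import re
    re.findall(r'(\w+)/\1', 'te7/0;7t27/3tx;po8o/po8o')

['po8o']

After group 1 captures some text, `\1` only succeeds where that same text appears again.
With a single group, `findall` returns only what that group captured — 1 item.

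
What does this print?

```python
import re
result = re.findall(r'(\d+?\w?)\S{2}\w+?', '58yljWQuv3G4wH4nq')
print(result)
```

['58', '3G']

The pattern matches one or more of a digit (lazy), then optionally a word character (captured); then exactly 2 of a non-whitespace character, then one or more of a word character (lazy).
Matches: at [0:5] match '58ylj', group 1 = '58'; at [9:14] match '3G4wH', group 1 = '3G'.
With a single group, `findall` returns only what that group captured — 2 items.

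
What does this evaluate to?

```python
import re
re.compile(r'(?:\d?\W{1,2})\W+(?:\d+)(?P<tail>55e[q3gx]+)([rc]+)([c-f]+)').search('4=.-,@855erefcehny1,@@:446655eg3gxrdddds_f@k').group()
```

Pattern: optionally a digit, then 1 to 2 of a non-word character (non-capturing group); then one or more of a non-word character; then one or more of a digit (non-capturing group); then the literal '55e', then one or more of one of [q3gx] (captured as 'tail'); then one or more of one of [rc] (captured); then one or more of a character in [c-f] (captured).
`re.search` scans for the first position where the pattern succeeds.
The match spans [18:39] → '1,@@:446655eg3gxrdddd'.
Captured: group 1 = '55eg3gx', group 2 = 'r', group 3 = 'dddd'.

'1,@@:446655eg3gxrdddd'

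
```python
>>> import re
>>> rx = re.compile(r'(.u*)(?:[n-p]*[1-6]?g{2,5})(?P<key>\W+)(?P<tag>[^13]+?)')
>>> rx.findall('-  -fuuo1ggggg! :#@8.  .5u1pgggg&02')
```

This matches any character, then zero or more of the literal 'u' (captured); then zero or more of a character in [n-p], then optionally a character in [1-6], then 2 to 5 of the literal 'g' (non-capturing group); then one or more of a non-word character (captured as 'key'); then one or more of any character except [13] (lazy) (captured as 'tag').
A non-greedy quantifier consumes as few characters as it can — just enough that the remainder of the pattern still matches from where it stops; whatever follows it matches normally.
Scanning left to right: at [4:20] match 'fuuo1ggggg! :#@8', groups = ('fuu', '! :#@', '8'); at [26:34] match '1pgggg&0', groups = ('1', '&', '0').
3 groups means each result is a tuple of 3 captured strings — 2 here.

[('fuu', '! :#@', '8'), ('1', '&', '0')]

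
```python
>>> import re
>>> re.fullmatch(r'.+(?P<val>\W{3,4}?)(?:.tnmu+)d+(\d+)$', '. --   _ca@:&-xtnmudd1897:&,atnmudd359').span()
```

The pattern matches one or more of any character; then 3 to 4 of a non-word character (lazy) (captured as 'val'); then any character, then the literal 'tnm', then one or more of the literal 'u' (non-capturing group); then one or more of a literal 'd'; then one or more of a digit (captured); then anchored at the end.
`fullmatch` succeeds only if the pattern covers the string from start to end.
The match spans [0:38] → '. --   _ca@:&-xtnmudd1897:&,atnmudd359'.
Captured: group 1 = ':&,', group 2 = '359'.

(0, 38)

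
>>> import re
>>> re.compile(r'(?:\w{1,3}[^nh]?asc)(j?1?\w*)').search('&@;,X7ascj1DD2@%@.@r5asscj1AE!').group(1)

'j1DD2'

The match spans [4:14] → 'X7ascj1DD2'.
Captured: group 1 = 'j1DD2'.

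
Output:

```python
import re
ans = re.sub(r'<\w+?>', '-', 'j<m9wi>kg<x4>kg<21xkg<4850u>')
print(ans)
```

Matches: at [1:7] → '<m9wi>'; at [9:13] → '<x4>'; at [21:28] → '<4850u>'.
`sub` substitutes '-' at each match site.

j-kg-kg<21xkg-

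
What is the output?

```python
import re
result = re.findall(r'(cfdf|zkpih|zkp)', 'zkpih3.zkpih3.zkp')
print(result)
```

Alternation isn't longest-match — the leftmost alternative that fits at this position is chosen.
Scanning left to right: at [0:5] match 'zkpih', group 1 = 'zkpih'; at [7:12] match 'zkpih', group 1 = 'zkpih'; at [14:17] match 'zkp', group 1 = 'zkp'.
One capturing group, so `findall` returns just the captured substring from each match — 3 in all.

['zkpih', 'zkpih', 'zkp']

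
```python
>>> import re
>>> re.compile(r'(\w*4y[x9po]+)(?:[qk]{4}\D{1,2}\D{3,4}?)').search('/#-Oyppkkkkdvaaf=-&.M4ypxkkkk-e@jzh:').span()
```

(20, 34)

A `+?`/`*?`/`{m,n}?` starts at its minimum and grows only as far as needed for what follows to match.
The match spans [20:34] → 'M4ypxkkkk-e@jz'.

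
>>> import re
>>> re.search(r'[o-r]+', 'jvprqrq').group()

The pattern matches one or more of a character in [o-r].
`re.search` scans for the first position where the pattern succeeds.
The match spans [2:7] → 'prqrq'.

'prqrq'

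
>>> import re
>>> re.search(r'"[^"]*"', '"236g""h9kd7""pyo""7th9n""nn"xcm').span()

Unlike `match`, `search` isn't anchored — it looks for the pattern anywhere in the string.
The match spans [0:6] → '"236g"'.

(0, 6)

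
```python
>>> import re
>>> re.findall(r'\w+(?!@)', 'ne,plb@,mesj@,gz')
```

A negative assertion filters positions out without eating any characters.
With no groups in the pattern, `findall` gives back each whole match — 4 here.

['ne', 'pl', 'mes', 'gz']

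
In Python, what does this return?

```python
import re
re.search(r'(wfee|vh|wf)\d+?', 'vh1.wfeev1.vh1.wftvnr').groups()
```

('vh',)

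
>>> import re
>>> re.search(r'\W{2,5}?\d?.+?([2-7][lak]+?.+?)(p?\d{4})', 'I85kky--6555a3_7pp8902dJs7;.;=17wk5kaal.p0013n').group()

'--6555a3_7pp8902'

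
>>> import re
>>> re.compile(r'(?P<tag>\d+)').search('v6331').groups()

('6331',)

The pattern matches one or more of a digit (captured as 'tag').
`re.search` scans for the first position where the pattern succeeds.
The match spans [1:5] → '6331'.
Captured: group 1 = '6331'.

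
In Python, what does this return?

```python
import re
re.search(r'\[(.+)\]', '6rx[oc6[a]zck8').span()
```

(3, 10)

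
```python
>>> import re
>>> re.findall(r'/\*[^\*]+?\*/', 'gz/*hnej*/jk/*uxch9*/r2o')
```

Scanning left to right: at [2:10] → '/*hnej*/'; at [12:21] → '/*uxch9*/'.
No capturing groups, so `findall` returns the 2 full match strings.

['/*hnej*/', '/*uxch9*/']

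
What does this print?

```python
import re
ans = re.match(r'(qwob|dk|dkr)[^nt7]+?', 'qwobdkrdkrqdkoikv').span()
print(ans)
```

(0, 5)

`re.match` only tries the pattern at the start of the string.
The match spans [0:5] → 'qwobd'.
Captured: group 1 = 'qwob'.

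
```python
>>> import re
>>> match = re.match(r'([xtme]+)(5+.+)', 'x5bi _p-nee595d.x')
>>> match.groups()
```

('x', '5bi _p-nee595d.x')

This matches one or more of one of [xtme] (captured); then one or more of the literal '5', then one or more of any character (captured).
With `match`, the pattern is implicitly anchored at the beginning.
The match spans [0:17] → 'x5bi _p-nee595d.x'.
Captured: group 1 = 'x', group 2 = '5bi _p-nee595d.x'.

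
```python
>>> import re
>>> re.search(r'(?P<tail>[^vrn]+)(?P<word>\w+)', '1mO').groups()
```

('1m', 'O')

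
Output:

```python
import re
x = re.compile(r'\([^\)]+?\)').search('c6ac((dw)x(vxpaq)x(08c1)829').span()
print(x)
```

(4, 9)

Unlike `match`, `search` isn't anchored — it looks for the pattern anywhere in the string.
The match spans [4:9] → '((dw)'.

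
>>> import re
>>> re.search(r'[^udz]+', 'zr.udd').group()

'r.'

This matches one or more of any character except [udz].
`re.search` tries every starting position until one works.
The match spans [1:3] → 'r.'.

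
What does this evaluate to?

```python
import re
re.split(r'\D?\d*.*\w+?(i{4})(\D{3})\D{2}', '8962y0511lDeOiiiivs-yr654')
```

The pattern matches optionally a non-digit, then zero or more of a digit, then zero or more of any character; then one or more of a word character (lazy); then exactly 4 of a literal 'i' (captured); then exactly 3 of a non-digit (captured); then exactly 2 of a non-digit.
With a capturing group present, the delimiter's captured portion is kept in the result list.

['', 'iiii', 'vs-', '654']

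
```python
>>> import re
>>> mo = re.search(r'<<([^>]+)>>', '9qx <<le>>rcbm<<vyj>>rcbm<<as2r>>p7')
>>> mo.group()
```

The match spans [4:10] → '<<le>>'.

'<<le>>'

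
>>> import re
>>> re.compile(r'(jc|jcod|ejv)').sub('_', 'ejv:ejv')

'_:_'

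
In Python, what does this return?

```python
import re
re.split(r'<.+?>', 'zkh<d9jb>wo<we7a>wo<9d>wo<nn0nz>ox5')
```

Matches to split on: at [3:9] → '<d9jb>'; at [11:17] → '<we7a>'; at [19:23] → '<9d>'; at [25:32] → '<nn0nz>'.
Each match becomes a cut point; 5 segments remain.

['zkh', 'wo', 'wo', 'wo', 'ox5']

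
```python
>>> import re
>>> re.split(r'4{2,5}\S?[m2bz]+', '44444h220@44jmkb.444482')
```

['', '0@', 'kb.', '']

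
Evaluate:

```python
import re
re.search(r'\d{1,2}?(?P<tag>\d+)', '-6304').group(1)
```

'304'

The match spans [1:5] → '6304'.
Captured: group 1 = '304'.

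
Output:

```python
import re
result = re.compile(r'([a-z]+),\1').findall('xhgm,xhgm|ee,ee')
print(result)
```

`\1` is not a pattern — it's the concrete string captured by group 1, re-applied verbatim.
Scanning left to right: at [0:9] match 'xhgm,xhgm', group 1 = 'xhgm'; at [10:15] match 'ee,ee', group 1 = 'ee'.
One capturing group, so `findall` returns just the captured substring from each match — 2 in all.

['xhgm', 'ee']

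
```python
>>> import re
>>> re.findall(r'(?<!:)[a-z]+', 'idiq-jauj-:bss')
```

['idiq', 'jauj', 'ss']

The negative lookaround is zero-width — it rules out positions where the adjacent text would match, without consuming anything.
Scanning left to right: at [0:4] → 'idiq'; at [5:9] → 'jauj'; at [12:14] → 'ss'.
Since nothing is captured, `findall` lists the 3 matched substrings directly.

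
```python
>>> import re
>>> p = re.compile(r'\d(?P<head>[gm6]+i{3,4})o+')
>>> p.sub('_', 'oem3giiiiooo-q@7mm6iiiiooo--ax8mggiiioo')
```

This matches a digit; then one or more of one of [gm6], then 3 to 4 of the literal 'i' (captured as 'head'); then one or more of a literal 'o'.
`sub` substitutes '_' at each match site.

'oem_-q@_--ax_'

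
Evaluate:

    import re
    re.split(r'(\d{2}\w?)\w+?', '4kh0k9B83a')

['4kh0k9B', '83', '']

The pattern matches exactly 2 of a digit, then optionally a word character (captured); then one or more of a word character (lazy).
Matches to split on: at [7:10] → '83a'.
The group in the pattern means `split` returns the separators' captures alongside the pieces.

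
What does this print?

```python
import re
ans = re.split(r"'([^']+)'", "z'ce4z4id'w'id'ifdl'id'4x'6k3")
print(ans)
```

['z', 'ce4z4id', 'w', 'id', 'ifdl', 'id', "4x'6k3"]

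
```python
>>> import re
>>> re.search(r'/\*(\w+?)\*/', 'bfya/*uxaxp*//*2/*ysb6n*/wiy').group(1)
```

The match spans [4:13] → '/*uxaxp*/'.
Captured: group 1 = 'uxaxp'.

'uxaxp'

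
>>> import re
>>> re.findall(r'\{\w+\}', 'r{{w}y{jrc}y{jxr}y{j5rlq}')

['{w}', '{jrc}', '{jxr}', '{j5rlq}']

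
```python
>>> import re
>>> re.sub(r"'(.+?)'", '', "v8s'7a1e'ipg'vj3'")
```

'v8sipg'

A `+?`/`*?`/`{m,n}?` starts at its minimum and grows only as far as needed for what follows to match.
`sub` substitutes '' at each match site.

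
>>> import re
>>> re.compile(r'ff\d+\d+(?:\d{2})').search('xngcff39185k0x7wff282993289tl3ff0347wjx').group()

'ff39185'

Pattern: the literal 'ff', then one or more of a digit, then one or more of a digit; then exactly 2 of a digit (non-capturing group).
Unlike `match`, `search` isn't anchored — it looks for the pattern anywhere in the string.
The match spans [4:11] → 'ff39185'.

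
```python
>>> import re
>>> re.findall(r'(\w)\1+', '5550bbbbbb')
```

The backreference `\1` re-matches whatever the first group consumed, character for character.
Scanning left to right: at [0:3] match '555', group 1 = '5'; at [4:10] match 'bbbbbb', group 1 = 'b'.
With a single group, `findall` returns only what that group captured — 2 items.

['5', 'b']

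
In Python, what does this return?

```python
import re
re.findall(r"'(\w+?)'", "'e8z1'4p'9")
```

`findall` collects group 1 from the one match (1 total).

['e8z1']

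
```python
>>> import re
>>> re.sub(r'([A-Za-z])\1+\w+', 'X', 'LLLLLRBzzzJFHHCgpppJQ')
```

The backreference `\1` re-matches whatever the first group consumed, character for character.
`sub` substitutes 'X' at each match site.

'X'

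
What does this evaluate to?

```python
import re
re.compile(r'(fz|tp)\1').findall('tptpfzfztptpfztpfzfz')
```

['tp', 'fz', 'tp', 'fz']

A backreference is literal: `\1` must see the identical characters the first group matched.
Walking the string: at [0:4] match 'tptp', group 1 = 'tp'; at [4:8] match 'fzfz', group 1 = 'fz'; at [8:12] match 'tptp', group 1 = 'tp'; at [16:20] match 'fzfz', group 1 = 'fz'.
`findall` collects group 1 from each match (4 total).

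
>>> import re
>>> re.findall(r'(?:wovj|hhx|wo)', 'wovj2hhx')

['wovj', 'hhx']

The regex engine tests alternatives in the order written; an earlier branch that matches wins even if a later one would match more.
Matches: at [0:4] → 'wovj'; at [5:8] → 'hhx'.
No capturing groups, so `findall` returns the 2 full match strings.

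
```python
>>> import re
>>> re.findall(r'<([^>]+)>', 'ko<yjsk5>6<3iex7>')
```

Scanning left to right: at [2:9] match '<yjsk5>', group 1 = 'yjsk5'; at [10:17] match '<3iex7>', group 1 = '3iex7'.
Because there's exactly one group, `findall` drops the full match and keeps group 1 from each hit.

['yjsk5', '3iex7']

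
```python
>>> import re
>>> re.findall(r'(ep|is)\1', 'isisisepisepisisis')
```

['is', 'is']

`\1` is not a pattern — it's the concrete string captured by group 1, re-applied verbatim.
Matches: at [0:4] match 'isis', group 1 = 'is'; at [12:16] match 'isis', group 1 = 'is'.
With a single group, `findall` returns only what that group captured — 2 items.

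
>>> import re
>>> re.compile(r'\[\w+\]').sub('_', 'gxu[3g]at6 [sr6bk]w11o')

'gxu_at6 _w11o'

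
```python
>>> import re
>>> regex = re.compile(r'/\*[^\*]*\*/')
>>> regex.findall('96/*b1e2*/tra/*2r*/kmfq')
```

With no groups in the pattern, `findall` gives back each whole match — 2 here.

['/*b1e2*/', '/*2r*/']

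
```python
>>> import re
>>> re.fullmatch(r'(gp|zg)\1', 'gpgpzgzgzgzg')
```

None

`re.fullmatch` requires the pattern to consume the entire string.
Here there's no way to consume every character, so the call returns None.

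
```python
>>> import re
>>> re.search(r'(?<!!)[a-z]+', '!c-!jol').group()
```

`(?!…)`/`(?<!…)` only lets a position through if the neighbouring text does NOT match; no characters are consumed.
The match spans [5:7] → 'ol'.

'ol'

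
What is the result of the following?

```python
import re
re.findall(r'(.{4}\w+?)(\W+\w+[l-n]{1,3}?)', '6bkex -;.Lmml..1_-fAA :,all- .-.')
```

[('6bkex', ' -;.Lmml'), ('.1_-fAA', ' :,all')]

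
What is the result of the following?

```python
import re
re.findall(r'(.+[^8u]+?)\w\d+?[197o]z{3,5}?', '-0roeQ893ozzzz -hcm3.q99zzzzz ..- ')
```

Pattern: one or more of any character, then one or more of any character except [8u] (lazy) (captured); then a word character, then one or more of a digit (lazy); then one of [197o], then 3 to 5 of a literal 'z' (lazy).
Matches: at [0:27] match '-0roeQ893ozzzz -hcm3.q99zzz', group 1 = '-0roeQ893ozzzz -hcm3.'.
Because there's exactly one group, `findall` drops the full match and keeps group 1 from the one hit.

['-0roeQ893ozzzz -hcm3.']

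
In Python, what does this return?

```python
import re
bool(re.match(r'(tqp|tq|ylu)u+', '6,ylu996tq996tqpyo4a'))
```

`re.match` only tries the pattern at the start of the string.
Here the string doesn't start with a match, so the call returns None, and `bool(None)` is False.

False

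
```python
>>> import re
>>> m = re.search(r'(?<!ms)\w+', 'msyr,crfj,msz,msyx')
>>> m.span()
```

Because the assertion is negative and zero-width, positions next to the forbidden text are skipped.
The match spans [0:4] → 'msyr'.

(0, 4)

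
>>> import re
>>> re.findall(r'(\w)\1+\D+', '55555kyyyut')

['5']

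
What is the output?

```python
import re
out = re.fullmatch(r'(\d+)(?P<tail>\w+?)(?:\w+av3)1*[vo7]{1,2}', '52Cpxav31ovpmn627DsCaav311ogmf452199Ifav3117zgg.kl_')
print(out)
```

None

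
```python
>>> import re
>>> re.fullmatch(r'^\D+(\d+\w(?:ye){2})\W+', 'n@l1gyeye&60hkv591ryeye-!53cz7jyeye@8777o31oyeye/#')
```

For `fullmatch`, every character of the input must be accounted for by the pattern.
Here the pattern can't cover the whole string, so the call returns None.

None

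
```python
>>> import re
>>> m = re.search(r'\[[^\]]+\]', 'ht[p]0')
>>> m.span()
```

The match spans [2:5] → '[p]'.

(2, 5)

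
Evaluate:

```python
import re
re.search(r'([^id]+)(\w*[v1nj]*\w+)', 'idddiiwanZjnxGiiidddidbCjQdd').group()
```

'wanZjnxGiiidddidbCjQdd'

Pattern: one or more of any character except [id] (captured); then zero or more of a word character, then zero or more of one of [v1nj], then one or more of a word character (captured).
`re.search` scans for the first position where the pattern succeeds.
The match spans [6:28] → 'wanZjnxGiiidddidbCjQdd'.
Captured: group 1 = 'wanZjnxG', group 2 = 'iiidddidbCjQdd'.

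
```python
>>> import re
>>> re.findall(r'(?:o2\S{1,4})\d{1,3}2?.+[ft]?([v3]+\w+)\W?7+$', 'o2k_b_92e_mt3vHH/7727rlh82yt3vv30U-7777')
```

Pattern: the literal 'o2', then 1 to 4 of a non-whitespace character (non-capturing group); then 1 to 3 of a digit; then optionally a literal '2', then one or more of any character, then optionally one of [ft]; then one or more of one of [v3], then one or more of a word character (captured); then optionally a non-word character, then one or more of the literal '7'; then anchored at the end.
Matches: at [0:39] match 'o2k_b_92e_mt3vHH/7727rlh82yt3vv30U-7777', group 1 = '30U'.
`findall` collects group 1 from the one match (1 total).

['30U']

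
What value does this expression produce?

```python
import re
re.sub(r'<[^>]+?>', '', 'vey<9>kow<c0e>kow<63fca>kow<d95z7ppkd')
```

'veykowkowkow<d95z7ppkd'

Every occurrence is swapped for ''.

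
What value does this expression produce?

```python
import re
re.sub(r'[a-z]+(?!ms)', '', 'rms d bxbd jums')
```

'   '

A negative assertion filters positions out without eating any characters.
Matches: at [0:3] → 'rms'; at [4:5] → 'd'; at [6:10] → 'bxbd'; at [11:15] → 'jums'.
Every occurrence is swapped for ''.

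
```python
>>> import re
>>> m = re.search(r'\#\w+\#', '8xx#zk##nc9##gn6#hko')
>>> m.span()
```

(3, 7)

The match spans [3:7] → '#zk#'.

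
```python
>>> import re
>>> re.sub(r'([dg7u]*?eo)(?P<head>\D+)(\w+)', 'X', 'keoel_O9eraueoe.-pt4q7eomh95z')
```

'kX.-pt4qX'

The pattern matches zero or more of one of [dg7u] (lazy), then the literal 'eo' (captured); then one or more of a non-digit (captured as 'head'); then one or more of a word character (captured).
Matches: at [1:15] → 'eoel_O9eraueoe'; at [21:29] → '7eomh95z'.
Each match is replaced by 'X'.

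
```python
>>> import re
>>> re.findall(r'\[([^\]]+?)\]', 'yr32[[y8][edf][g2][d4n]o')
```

['[y8', 'edf', 'g2', 'd4n']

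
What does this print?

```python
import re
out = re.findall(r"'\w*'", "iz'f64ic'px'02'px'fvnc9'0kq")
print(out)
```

["'f64ic'", "'02'", "'fvnc9'"]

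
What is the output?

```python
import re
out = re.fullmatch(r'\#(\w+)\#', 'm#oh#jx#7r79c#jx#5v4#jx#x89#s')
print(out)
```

`fullmatch` succeeds only if the pattern covers the string from start to end.
Here the string isn't matched end-to-end, so the call returns None.

None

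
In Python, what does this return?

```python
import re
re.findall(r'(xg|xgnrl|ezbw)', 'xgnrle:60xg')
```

Branches in `(...|...)` are attempted left-to-right; the first branch that allows the whole pattern to succeed is taken.
Matches: at [0:2] match 'xg', group 1 = 'xg'; at [9:11] match 'xg', group 1 = 'xg'.
`findall` collects group 1 from each match (2 total).

['xg', 'xg']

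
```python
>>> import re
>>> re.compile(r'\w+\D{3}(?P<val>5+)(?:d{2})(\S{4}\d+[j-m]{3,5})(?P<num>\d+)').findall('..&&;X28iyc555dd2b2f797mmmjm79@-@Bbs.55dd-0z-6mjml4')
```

[('555', '2b2f797mmmjm', '79'), ('55', '-0z-6mjml', '4')]

The pattern matches one or more of a word character, then exactly 3 of a non-digit; then one or more of a literal '5' (captured as 'val'); then exactly 2 of a literal 'd' (non-capturing group); then exactly 4 of a non-whitespace character, then one or more of a digit, then 3 to 5 of a character in [j-m] (captured); then one or more of a digit (captured as 'num').
Walking the string: at [5:30] match 'X28iyc555dd2b2f797mmmjm79', groups = ('555', '2b2f797mmmjm', '79'); at [33:51] match 'Bbs.55dd-0z-6mjml4', groups = ('55', '-0z-6mjml', '4').
With 3 capturing groups, `findall` returns a 3-tuple per match.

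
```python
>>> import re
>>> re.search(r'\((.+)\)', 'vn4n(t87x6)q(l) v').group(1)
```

't87x6)q(l'

The match spans [4:15] → '(t87x6)q(l)'.
Captured: group 1 = 't87x6)q(l'.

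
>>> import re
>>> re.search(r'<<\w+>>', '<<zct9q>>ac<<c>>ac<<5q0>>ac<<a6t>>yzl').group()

`re.search` scans for the first position where the pattern succeeds.
The match spans [0:9] → '<<zct9q>>'.

'<<zct9q>>'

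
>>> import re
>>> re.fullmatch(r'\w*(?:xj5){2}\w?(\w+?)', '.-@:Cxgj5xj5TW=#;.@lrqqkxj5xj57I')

This matches zero or more of a word character, then the literal 'xj5' repeated 2 times, then optionally a word character; then one or more of a word character (lazy) (captured).
`re.fullmatch` requires the pattern to consume the entire string.
Here the string isn't matched end-to-end, so the call returns None.

None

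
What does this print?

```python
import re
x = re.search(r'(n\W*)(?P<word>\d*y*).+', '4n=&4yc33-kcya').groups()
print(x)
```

The match spans [1:14] → 'n=&4yc33-kcya'.
Captured: group 1 = 'n=&', group 2 = '4y'.

('n=&', '4y')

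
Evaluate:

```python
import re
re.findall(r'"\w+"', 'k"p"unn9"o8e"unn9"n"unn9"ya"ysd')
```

['"p"', '"o8e"', '"n"', '"ya"']

No capturing groups, so `findall` returns the 4 full match strings.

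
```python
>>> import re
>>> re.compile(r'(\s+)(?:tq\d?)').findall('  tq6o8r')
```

['  ']

The pattern matches one or more of whitespace (captured); then the literal 'tq', then optionally a digit (non-capturing group).
Walking the string: at [0:5] match '  tq6', group 1 = '  '.
With a single group, `findall` returns only what that group captured — 1 item.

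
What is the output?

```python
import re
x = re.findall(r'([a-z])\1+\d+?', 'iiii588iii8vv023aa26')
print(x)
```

['i', 'i', 'v', 'a']

The backreference `\1` re-matches whatever the first group consumed, character for character.
Matches: at [0:5] match 'iiii5', group 1 = 'i'; at [7:11] match 'iii8', group 1 = 'i'; at [11:14] match 'vv0', group 1 = 'v'; at [16:19] match 'aa2', group 1 = 'a'.
Because there's exactly one group, `findall` drops the full match and keeps group 1 from each hit.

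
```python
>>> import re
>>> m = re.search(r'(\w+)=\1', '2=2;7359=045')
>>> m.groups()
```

('2',)

A backreference is literal: `\1` must see the identical characters the first group matched.
`search` walks the string left to right and returns the first match it finds.
The match spans [0:3] → '2=2'.
Captured: group 1 = '2'.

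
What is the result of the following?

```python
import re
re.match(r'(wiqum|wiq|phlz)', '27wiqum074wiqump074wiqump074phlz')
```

None

`re.match` won't scan ahead — the pattern has to work from the very first character.
Here position 0 doesn't satisfy it, so the call returns None.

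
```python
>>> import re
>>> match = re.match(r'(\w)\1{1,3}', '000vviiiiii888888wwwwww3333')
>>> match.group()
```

`re.match` only tries the pattern at the start of the string.
The match spans [0:3] → '000'.

'000'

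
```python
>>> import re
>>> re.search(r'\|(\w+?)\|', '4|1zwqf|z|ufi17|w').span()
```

(1, 8)

`re.search` scans for the first position where the pattern succeeds.
The match spans [1:8] → '|1zwqf|'.
Captured: group 1 = '1zwqf'.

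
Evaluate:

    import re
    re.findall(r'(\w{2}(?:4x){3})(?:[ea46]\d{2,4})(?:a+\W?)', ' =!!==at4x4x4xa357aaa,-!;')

This matches exactly 2 of a word character, then the literal '4x' repeated 3 times (captured); then one of [ea46], then 2 to 4 of a digit (non-capturing group); then one or more of a literal 'a', then optionally a non-word character (non-capturing group).
Scanning left to right: at [6:22] match 'at4x4x4xa357aaa,', group 1 = 'at4x4x4x'.
One capturing group, so `findall` returns just the captured substring from the one match — 1 in all.

['at4x4x4x']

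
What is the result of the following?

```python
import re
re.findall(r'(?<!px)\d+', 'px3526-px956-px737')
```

The negative lookahead/lookbehind blocks any match where the forbidden context is present.
Walking the string: at [3:6] → '526'; at [10:12] → '56'; at [16:18] → '37'.
Since nothing is captured, `findall` lists the 3 matched substrings directly.

['526', '56', '37']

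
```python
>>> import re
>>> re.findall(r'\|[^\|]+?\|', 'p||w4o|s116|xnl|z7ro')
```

Walking the string: at [2:7] → '|w4o|'; at [11:16] → '|xnl|'.
Since nothing is captured, `findall` lists the 2 matched substrings directly.

['|w4o|', '|xnl|']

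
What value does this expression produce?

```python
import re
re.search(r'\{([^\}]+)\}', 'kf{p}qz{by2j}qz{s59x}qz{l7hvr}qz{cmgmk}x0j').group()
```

'{p}'

`search` walks the string left to right and returns the first match it finds.
The match spans [2:5] → '{p}'.
Captured: group 1 = 'p'.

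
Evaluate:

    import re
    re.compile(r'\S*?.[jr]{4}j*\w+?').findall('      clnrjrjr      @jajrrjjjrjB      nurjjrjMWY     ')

['clnrjrjr', '@jajrrjjjr', 'nurjjrjM']

With the lazy modifier that quantifier settles for the fewest repetitions that let the rest of the pattern succeed (the atoms after it are unaffected and can still be greedy).
With no groups in the pattern, `findall` gives back each whole match — 3 here.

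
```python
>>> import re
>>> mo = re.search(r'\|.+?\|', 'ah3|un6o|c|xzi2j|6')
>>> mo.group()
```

'|un6o|'

Because the quantifier is non-greedy, it stops expanding at the earliest point where the rest of the pattern can succeed.
The match spans [3:9] → '|un6o|'.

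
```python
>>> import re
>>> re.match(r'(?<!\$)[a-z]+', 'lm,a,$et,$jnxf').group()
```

'lm'

A negative assertion filters positions out without eating any characters.
With `match`, the pattern is implicitly anchored at the beginning.
The match spans [0:2] → 'lm'.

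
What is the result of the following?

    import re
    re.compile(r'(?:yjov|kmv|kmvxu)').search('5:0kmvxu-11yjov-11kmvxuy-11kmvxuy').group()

'kmv'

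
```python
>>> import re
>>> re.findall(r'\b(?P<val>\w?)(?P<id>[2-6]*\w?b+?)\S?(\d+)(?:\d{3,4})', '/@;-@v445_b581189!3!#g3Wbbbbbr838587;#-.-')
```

The pattern matches a word boundary (`\b`, zero-width); then optionally a word character (captured as 'val'); then zero or more of a character in [2-6], then optionally a word character, then one or more of the literal 'b' (lazy) (captured as 'id'); then optionally a non-whitespace character; then one or more of a digit (captured); then 3 to 4 of a digit (non-capturing group).
Matches: at [5:17] match 'v445_b581189', groups = ('v', '445_b', '81'); at [21:36] match 'g3Wbbbbbr838587', groups = ('g', '3Wbbbbb', '838').
3 groups means each result is a tuple of 3 captured strings — 2 here.

[('v', '445_b', '81'), ('g', '3Wbbbbb', '838')]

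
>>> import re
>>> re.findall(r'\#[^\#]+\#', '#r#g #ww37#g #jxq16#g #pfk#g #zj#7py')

Walking the string: at [0:3] → '#r#'; at [5:11] → '#ww37#'; at [13:20] → '#jxq16#'; at [22:27] → '#pfk#'; at [29:33] → '#zj#'.
No capturing groups, so `findall` returns the 5 full match strings.

['#r#', '#ww37#', '#jxq16#', '#pfk#', '#zj#']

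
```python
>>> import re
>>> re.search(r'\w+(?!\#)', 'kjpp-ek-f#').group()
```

Because the assertion is negative and zero-width, positions next to the forbidden text are skipped.
The match spans [0:4] → 'kjpp'.

'kjpp'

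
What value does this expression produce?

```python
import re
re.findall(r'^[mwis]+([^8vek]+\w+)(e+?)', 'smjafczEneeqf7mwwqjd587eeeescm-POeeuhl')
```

With 2 capturing groups, `findall` returns a 2-tuple per match.

[('jafczEneeqf7mwwqjd587eee', 'e')]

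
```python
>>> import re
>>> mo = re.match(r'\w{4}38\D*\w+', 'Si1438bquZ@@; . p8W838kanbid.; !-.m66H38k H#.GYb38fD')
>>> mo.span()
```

(0, 28)

`re.match` won't scan ahead — the pattern has to work from the very first character.
The match spans [0:28] → 'Si1438bquZ@@; . p8W838kanbid'.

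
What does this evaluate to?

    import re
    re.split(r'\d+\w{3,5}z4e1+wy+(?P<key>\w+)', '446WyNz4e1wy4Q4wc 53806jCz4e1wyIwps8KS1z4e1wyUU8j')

['', '4Q4wc', ' ', 'Iwps8KS1z4e1wyUU8j', '']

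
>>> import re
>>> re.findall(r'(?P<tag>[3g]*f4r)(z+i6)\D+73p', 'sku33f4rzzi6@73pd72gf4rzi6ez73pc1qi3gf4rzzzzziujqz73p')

[('33f4r', 'zzi6'), ('gf4r', 'zi6')]

Pattern: zero or more of one of [3g], then the literal 'f4r' (captured as 'tag'); then one or more of the literal 'z', then the literal 'i6' (captured); then one or more of a non-digit, then the literal '73p'.
Walking the string: at [3:16] match '33f4rzzi6@73p', groups = ('33f4r', 'zzi6'); at [19:31] match 'gf4rzi6ez73p', groups = ('gf4r', 'zi6').
2 groups means each result is a tuple of 2 captured strings — 2 here.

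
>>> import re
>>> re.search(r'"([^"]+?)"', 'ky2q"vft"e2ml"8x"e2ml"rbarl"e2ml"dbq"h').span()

(4, 9)

Unlike `match`, `search` isn't anchored — it looks for the pattern anywhere in the string.
The match spans [4:9] → '"vft"'.
Captured: group 1 = 'vft'.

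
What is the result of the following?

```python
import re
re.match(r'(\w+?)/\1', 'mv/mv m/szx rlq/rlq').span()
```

(0, 5)

`match` is anchored at position 0; if the pattern doesn't fit there, it returns None.
The match spans [0:5] → 'mv/mv'.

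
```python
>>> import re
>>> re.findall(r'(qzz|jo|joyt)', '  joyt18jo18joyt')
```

Branches in `(...|...)` are attempted left-to-right; the first branch that allows the whole pattern to succeed is taken.
With a single group, `findall` returns only what that group captured — 3 items.

['jo', 'jo', 'jo']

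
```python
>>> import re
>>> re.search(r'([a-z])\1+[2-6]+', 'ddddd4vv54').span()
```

(0, 6)

`\1` is not a pattern — it's the concrete string captured by group 1, re-applied verbatim.
`search` walks the string left to right and returns the first match it finds.
The match spans [0:6] → 'ddddd4'.
Captured: group 1 = 'd'.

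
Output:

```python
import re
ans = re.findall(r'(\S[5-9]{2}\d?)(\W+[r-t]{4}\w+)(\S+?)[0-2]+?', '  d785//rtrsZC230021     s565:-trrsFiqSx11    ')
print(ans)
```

Pattern: a non-whitespace character, then exactly 2 of a character in [5-9], then optionally a digit (captured); then one or more of a non-word character, then exactly 4 of a character in [r-t], then one or more of a word character (captured); then one or more of a non-whitespace character (lazy) (captured); then one or more of a character in [0-2] (lazy).
With 3 capturing groups, `findall` returns a 3-tuple per match.

[('d785', '//rtrsZC2300', '2'), ('s565', ':-trrsFiqSx', '1')]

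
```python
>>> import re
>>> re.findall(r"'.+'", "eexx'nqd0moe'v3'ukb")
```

["'nqd0moe'v3'"]

Scanning left to right: at [4:16] → "'nqd0moe'v3'".
Since nothing is captured, `findall` lists the 1 matched substring directly.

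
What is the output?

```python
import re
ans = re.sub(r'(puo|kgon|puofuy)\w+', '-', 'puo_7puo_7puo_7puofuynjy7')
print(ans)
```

Matches: at [0:25] → 'puo_7puo_7puo_7puofuynjy7'.
`sub` substitutes '-' at each match site.

-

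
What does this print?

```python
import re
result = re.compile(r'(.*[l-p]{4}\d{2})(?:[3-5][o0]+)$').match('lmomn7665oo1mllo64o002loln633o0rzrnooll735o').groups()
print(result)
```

('lmomn7665oo1mllo64o002loln633o0rzrnooll73',)

The pattern matches zero or more of any character, then exactly 4 of a character in [l-p], then exactly 2 of a digit (captured); then a character in [3-5], then one or more of one of [o0] (non-capturing group); then anchored at the end.
`re.match` only tries the pattern at the start of the string.
The match spans [0:43] → 'lmomn7665oo1mllo64o002loln633o0rzrnooll735o'.
Captured: group 1 = 'lmomn7665oo1mllo64o002loln633o0rzrnooll73'.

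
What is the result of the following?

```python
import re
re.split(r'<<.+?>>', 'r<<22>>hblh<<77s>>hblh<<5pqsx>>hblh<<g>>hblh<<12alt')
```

['r', 'hblh', 'hblh', 'hblh', 'hblh<<12alt']

Because the quantifier is non-greedy, it stops expanding at the earliest point where the rest of the pattern can succeed.
`split` removes every match and returns the 5 fragments in between.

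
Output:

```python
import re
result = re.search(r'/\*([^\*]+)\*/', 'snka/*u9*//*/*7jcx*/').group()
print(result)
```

The match spans [4:10] → '/*u9*/'.

/*u9*/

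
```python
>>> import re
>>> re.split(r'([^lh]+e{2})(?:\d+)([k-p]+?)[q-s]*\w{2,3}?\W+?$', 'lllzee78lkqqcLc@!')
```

This matches one or more of any character except [lh], then exactly 2 of a literal 'e' (captured); then one or more of a digit (non-capturing group); then one or more of a character in [k-p] (lazy) (captured); then zero or more of a character in [q-s], then 2 to 3 of a word character (lazy), then one or more of a non-word character (lazy); then anchored at the end.
Matches to split on: at [3:17] → 'zee78lkqqcLc@!'.
`re.split` interleaves the captured-group text with the surrounding fragments.

['lll', 'zee', 'lk', '']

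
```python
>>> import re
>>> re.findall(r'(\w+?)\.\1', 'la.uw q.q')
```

['q']

After group 1 captures some text, `\1` only succeeds where that same text appears again.
One capturing group, so `findall` returns just the captured substring from the one match — 1 in all.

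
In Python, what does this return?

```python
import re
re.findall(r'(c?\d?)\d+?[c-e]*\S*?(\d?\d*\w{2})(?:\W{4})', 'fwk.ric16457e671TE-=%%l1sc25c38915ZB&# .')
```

[('c1', '671TE'), ('', '38915ZB')]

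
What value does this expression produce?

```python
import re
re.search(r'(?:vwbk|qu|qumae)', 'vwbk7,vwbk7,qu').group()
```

'vwbk'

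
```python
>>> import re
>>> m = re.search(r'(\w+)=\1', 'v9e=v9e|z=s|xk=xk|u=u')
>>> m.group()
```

`\1` is not a pattern — it's the concrete string captured by group 1, re-applied verbatim.
`search` walks the string left to right and returns the first match it finds.
The match spans [0:7] → 'v9e=v9e'.
Captured: group 1 = 'v9e'.

'v9e=v9e'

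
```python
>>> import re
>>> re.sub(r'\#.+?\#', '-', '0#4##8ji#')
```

With the lazy modifier that quantifier settles for the fewest repetitions that let the rest of the pattern succeed (the atoms after it are unaffected and can still be greedy).
Matches: at [1:4] → '#4#'; at [4:9] → '#8ji#'.
Each match is replaced by '-'.

'0--'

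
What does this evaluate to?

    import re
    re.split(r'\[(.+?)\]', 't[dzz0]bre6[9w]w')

['t', 'dzz0', 'bre6', '9w', 'w']

Lazy quantifiers expand one character at a time until the remainder of the pattern can match.
Because the pattern has a capturing group, `split` also inserts each captured text between the pieces.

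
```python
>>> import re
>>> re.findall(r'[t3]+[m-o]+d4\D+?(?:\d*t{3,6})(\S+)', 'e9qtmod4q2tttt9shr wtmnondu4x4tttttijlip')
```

['9shr']

This matches one or more of one of [t3]; then one or more of a character in [m-o], then the literal 'd4'; then one or more of a non-digit (lazy); then zero or more of a digit, then 3 to 6 of a literal 't' (non-capturing group); then one or more of a non-whitespace character (captured).
One capturing group, so `findall` returns just the captured substring from the one match — 1 in all.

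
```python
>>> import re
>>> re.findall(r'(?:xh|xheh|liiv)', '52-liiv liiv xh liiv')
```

['liiv', 'liiv', 'xh', 'liiv']

Since nothing is captured, `findall` lists the 4 matched substrings directly.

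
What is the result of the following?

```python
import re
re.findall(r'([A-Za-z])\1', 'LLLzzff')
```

The backreference `\1` re-matches whatever the first group consumed, character for character.
With a single group, `findall` returns only what that group captured — 3 items.

['L', 'z', 'f']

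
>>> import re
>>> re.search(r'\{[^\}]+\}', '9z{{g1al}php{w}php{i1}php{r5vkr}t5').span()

(2, 9)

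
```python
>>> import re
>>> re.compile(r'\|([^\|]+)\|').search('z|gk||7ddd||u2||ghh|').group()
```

'|gk|'

Unlike `match`, `search` isn't anchored — it looks for the pattern anywhere in the string.
The match spans [1:5] → '|gk|'.
Captured: group 1 = 'gk'.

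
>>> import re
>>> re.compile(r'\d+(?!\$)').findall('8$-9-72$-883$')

['9', '7', '88']

Because the assertion is negative and zero-width, positions next to the forbidden text are skipped.
No capturing groups, so `findall` returns the 3 full match strings.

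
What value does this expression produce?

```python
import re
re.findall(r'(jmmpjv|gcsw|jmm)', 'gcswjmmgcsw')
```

['gcsw', 'jmm', 'gcsw']

`findall` collects group 1 from each match (3 total).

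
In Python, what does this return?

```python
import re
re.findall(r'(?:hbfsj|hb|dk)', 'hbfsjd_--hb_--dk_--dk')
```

['hbfsj', 'hb', 'dk', 'dk']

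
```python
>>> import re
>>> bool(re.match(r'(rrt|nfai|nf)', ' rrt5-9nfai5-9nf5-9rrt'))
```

False

`re.match` only tries the pattern at the start of the string.
Here the string doesn't start with a match, so the call returns None, and `bool(None)` is False.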